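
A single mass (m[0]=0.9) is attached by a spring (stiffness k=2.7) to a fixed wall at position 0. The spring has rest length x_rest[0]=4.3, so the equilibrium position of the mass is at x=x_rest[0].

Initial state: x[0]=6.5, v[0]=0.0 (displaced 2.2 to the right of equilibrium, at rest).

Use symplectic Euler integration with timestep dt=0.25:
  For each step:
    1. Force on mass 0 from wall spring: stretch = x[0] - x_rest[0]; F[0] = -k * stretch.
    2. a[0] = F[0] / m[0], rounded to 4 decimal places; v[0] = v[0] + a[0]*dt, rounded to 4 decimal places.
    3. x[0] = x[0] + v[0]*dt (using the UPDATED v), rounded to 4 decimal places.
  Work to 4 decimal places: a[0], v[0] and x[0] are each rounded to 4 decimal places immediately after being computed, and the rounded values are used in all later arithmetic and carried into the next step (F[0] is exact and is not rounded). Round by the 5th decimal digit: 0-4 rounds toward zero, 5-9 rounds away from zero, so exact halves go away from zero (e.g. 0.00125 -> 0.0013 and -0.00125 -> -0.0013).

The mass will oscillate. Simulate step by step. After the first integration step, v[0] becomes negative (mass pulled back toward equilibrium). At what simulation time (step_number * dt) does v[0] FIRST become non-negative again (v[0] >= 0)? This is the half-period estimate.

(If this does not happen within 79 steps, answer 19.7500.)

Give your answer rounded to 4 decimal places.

Answer: 2.0000

Derivation:
Step 0: x=[6.5000] v=[0.0000]
Step 1: x=[6.0875] v=[-1.6500]
Step 2: x=[5.3399] v=[-2.9906]
Step 3: x=[4.3973] v=[-3.7705]
Step 4: x=[3.4364] v=[-3.8435]
Step 5: x=[2.6375] v=[-3.1958]
Step 6: x=[2.1503] v=[-1.9489]
Step 7: x=[2.0662] v=[-0.3366]
Step 8: x=[2.4009] v=[1.3388]
First v>=0 after going negative at step 8, time=2.0000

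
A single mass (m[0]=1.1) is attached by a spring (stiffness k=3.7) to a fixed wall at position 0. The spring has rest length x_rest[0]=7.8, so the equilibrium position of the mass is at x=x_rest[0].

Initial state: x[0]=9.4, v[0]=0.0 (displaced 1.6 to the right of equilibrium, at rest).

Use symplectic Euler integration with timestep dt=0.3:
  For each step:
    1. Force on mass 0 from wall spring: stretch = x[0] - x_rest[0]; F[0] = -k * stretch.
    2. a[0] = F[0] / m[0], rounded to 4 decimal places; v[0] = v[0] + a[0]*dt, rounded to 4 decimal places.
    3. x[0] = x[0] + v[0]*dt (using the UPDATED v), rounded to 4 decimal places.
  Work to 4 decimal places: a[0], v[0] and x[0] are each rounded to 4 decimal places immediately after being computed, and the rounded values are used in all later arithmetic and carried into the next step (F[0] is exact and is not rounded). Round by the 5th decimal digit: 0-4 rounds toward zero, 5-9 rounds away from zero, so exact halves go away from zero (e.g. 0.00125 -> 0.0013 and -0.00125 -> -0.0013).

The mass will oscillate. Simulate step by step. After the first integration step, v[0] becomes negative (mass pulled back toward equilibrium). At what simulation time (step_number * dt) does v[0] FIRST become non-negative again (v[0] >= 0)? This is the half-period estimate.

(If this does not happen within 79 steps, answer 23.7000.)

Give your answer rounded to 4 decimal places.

Answer: 1.8000

Derivation:
Step 0: x=[9.4000] v=[0.0000]
Step 1: x=[8.9157] v=[-1.6145]
Step 2: x=[8.0936] v=[-2.7403]
Step 3: x=[7.1826] v=[-3.0366]
Step 4: x=[6.4585] v=[-2.4136]
Step 5: x=[6.1405] v=[-1.0599]
Step 6: x=[6.3249] v=[0.6147]
First v>=0 after going negative at step 6, time=1.8000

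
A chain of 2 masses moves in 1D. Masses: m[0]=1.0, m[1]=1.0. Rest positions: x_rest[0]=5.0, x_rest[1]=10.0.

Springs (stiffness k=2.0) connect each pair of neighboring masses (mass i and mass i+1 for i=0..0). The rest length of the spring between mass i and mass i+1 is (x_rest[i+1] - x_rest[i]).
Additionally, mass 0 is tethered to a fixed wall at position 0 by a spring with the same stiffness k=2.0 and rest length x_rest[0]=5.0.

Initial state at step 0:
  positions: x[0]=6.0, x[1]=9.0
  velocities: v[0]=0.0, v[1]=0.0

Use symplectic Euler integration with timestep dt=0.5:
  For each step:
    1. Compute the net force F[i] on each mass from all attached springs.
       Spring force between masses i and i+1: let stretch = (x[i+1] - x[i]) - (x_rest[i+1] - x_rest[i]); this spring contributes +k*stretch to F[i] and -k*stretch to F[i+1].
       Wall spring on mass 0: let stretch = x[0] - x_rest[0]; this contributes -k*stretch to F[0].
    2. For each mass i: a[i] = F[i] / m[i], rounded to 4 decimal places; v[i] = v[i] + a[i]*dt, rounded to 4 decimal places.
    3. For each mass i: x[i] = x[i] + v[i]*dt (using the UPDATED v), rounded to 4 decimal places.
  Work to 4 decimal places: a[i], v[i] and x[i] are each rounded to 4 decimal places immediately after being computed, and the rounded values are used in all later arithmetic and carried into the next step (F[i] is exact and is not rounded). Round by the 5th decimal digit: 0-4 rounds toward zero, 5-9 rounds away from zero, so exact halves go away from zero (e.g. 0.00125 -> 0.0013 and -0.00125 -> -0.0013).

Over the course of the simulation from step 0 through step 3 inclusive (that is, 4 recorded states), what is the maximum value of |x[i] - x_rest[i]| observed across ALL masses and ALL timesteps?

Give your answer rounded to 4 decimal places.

Answer: 1.5000

Derivation:
Step 0: x=[6.0000 9.0000] v=[0.0000 0.0000]
Step 1: x=[4.5000 10.0000] v=[-3.0000 2.0000]
Step 2: x=[3.5000 10.7500] v=[-2.0000 1.5000]
Step 3: x=[4.3750 10.3750] v=[1.7500 -0.7500]
Max displacement = 1.5000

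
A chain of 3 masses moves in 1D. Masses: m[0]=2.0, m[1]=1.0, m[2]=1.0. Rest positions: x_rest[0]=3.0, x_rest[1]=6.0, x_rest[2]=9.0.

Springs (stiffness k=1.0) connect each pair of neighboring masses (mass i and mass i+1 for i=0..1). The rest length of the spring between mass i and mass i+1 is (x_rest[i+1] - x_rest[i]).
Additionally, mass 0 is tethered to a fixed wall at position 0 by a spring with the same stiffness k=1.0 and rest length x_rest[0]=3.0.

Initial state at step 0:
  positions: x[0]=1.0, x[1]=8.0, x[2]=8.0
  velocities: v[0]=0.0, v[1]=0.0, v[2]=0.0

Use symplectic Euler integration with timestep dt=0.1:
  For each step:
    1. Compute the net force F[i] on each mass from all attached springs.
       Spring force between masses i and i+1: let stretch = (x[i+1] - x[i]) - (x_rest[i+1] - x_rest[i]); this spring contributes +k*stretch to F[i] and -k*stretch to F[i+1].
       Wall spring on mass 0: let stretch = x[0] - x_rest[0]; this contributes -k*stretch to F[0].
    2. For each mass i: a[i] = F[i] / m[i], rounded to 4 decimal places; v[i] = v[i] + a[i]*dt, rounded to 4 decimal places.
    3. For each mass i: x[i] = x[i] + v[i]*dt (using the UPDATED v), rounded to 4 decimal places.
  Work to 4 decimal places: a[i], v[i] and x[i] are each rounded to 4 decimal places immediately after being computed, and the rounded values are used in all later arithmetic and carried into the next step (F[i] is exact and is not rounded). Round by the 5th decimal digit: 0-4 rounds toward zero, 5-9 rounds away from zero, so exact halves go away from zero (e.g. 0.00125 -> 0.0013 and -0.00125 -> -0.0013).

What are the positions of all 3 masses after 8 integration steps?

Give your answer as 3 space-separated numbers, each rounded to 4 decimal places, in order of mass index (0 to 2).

Answer: 1.9509 5.8747 8.8835

Derivation:
Step 0: x=[1.0000 8.0000 8.0000] v=[0.0000 0.0000 0.0000]
Step 1: x=[1.0300 7.9300 8.0300] v=[0.3000 -0.7000 0.3000]
Step 2: x=[1.0894 7.7920 8.0890] v=[0.5935 -1.3800 0.5900]
Step 3: x=[1.1768 7.5899 8.1750] v=[0.8742 -2.0206 0.8603]
Step 4: x=[1.2904 7.3296 8.2852] v=[1.1360 -2.6034 1.1018]
Step 5: x=[1.4277 7.0184 8.4158] v=[1.3734 -3.1118 1.3062]
Step 6: x=[1.5859 6.6653 8.5625] v=[1.5816 -3.5311 1.4665]
Step 7: x=[1.7615 6.2804 8.7202] v=[1.7563 -3.8493 1.5768]
Step 8: x=[1.9509 5.8747 8.8835] v=[1.8942 -4.0572 1.6328]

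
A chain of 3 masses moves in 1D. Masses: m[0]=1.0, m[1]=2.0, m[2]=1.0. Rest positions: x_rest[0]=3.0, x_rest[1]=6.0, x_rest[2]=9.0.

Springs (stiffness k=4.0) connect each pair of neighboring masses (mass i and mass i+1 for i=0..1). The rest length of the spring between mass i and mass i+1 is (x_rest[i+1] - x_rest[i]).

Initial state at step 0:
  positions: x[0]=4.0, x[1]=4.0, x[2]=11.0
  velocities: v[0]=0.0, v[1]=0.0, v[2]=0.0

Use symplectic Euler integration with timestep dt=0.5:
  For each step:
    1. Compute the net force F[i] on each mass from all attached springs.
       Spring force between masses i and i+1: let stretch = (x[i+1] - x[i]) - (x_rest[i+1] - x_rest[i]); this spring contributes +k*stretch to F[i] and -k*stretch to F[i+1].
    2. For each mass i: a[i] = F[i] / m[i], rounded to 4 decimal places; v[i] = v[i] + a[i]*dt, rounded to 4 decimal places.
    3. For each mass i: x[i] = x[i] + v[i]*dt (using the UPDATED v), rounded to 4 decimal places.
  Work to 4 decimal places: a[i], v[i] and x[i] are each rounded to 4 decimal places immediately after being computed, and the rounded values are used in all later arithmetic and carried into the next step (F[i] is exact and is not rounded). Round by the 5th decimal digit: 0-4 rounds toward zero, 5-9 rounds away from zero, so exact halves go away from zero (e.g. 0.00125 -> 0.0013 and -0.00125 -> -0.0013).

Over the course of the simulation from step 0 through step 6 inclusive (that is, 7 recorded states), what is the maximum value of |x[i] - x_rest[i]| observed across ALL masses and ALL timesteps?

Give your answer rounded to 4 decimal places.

Answer: 2.5000

Derivation:
Step 0: x=[4.0000 4.0000 11.0000] v=[0.0000 0.0000 0.0000]
Step 1: x=[1.0000 7.5000 7.0000] v=[-6.0000 7.0000 -8.0000]
Step 2: x=[1.5000 7.5000 6.5000] v=[1.0000 0.0000 -1.0000]
Step 3: x=[5.0000 4.0000 10.0000] v=[7.0000 -7.0000 7.0000]
Step 4: x=[4.5000 4.0000 10.5000] v=[-1.0000 0.0000 1.0000]
Step 5: x=[0.5000 7.5000 7.5000] v=[-8.0000 7.0000 -6.0000]
Step 6: x=[0.5000 7.5000 7.5000] v=[0.0000 0.0000 0.0000]
Max displacement = 2.5000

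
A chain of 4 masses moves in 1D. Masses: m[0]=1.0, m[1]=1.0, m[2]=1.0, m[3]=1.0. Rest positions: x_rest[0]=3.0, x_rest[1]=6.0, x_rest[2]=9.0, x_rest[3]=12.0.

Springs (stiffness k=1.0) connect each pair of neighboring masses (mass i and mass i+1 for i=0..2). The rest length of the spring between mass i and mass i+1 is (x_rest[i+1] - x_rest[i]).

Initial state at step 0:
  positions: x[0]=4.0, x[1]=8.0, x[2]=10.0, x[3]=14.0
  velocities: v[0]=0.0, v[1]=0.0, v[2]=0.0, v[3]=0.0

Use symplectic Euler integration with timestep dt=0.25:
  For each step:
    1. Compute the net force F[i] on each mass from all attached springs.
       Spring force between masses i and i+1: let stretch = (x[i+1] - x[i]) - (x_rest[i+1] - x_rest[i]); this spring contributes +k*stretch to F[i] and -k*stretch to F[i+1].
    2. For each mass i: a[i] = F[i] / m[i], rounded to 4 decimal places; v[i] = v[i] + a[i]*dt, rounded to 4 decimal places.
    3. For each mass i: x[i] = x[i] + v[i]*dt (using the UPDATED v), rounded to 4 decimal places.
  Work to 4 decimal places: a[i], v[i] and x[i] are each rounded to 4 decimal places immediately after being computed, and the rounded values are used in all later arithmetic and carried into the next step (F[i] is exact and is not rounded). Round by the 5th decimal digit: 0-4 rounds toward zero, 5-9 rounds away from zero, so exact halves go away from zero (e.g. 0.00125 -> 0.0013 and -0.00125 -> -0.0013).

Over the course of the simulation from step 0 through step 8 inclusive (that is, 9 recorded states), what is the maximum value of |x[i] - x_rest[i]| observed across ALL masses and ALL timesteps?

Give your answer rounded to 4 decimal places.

Answer: 2.1498

Derivation:
Step 0: x=[4.0000 8.0000 10.0000 14.0000] v=[0.0000 0.0000 0.0000 0.0000]
Step 1: x=[4.0625 7.8750 10.1250 13.9375] v=[0.2500 -0.5000 0.5000 -0.2500]
Step 2: x=[4.1758 7.6524 10.3477 13.8242] v=[0.4531 -0.8906 0.8906 -0.4531]
Step 3: x=[4.3189 7.3809 10.6192 13.6812] v=[0.5723 -1.0859 1.0859 -0.5722]
Step 4: x=[4.4659 7.1205 10.8797 13.5343] v=[0.5878 -1.0418 1.0418 -0.5877]
Step 5: x=[4.5913 6.9291 11.0711 13.4090] v=[0.5015 -0.7657 0.7657 -0.5014]
Step 6: x=[4.6753 6.8504 11.1498 13.3250] v=[0.3360 -0.3147 0.3147 -0.3359]
Step 7: x=[4.7078 6.9045 11.0957 13.2926] v=[0.1298 0.2164 -0.2164 -0.1297]
Step 8: x=[4.6901 7.0833 10.9170 13.3104] v=[-0.0710 0.7150 -0.7150 0.0711]
Max displacement = 2.1498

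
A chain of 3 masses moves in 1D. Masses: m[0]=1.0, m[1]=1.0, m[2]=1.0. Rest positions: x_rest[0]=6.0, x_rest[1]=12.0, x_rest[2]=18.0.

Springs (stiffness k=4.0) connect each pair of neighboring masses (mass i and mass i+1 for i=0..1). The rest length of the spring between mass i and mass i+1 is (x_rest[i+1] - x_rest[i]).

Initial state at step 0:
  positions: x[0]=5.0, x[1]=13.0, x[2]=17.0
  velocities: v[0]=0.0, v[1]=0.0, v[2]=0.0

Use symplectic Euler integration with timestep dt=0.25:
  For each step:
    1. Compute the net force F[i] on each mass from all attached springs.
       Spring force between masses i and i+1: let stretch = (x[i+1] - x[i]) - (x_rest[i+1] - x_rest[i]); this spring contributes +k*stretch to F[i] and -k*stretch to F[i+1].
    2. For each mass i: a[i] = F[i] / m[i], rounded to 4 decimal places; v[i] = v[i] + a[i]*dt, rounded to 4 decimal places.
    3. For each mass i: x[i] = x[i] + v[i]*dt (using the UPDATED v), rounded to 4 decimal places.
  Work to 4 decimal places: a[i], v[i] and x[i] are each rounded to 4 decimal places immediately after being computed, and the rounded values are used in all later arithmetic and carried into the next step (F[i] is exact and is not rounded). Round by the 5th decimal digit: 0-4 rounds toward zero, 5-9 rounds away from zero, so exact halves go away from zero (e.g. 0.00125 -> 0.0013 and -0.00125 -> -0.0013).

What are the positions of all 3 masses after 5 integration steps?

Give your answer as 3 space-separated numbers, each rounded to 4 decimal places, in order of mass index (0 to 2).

Answer: 5.5098 11.9806 17.5098

Derivation:
Step 0: x=[5.0000 13.0000 17.0000] v=[0.0000 0.0000 0.0000]
Step 1: x=[5.5000 12.0000 17.5000] v=[2.0000 -4.0000 2.0000]
Step 2: x=[6.1250 10.7500 18.1250] v=[2.5000 -5.0000 2.5000]
Step 3: x=[6.4063 10.1875 18.4063] v=[1.1250 -2.2500 1.1250]
Step 4: x=[6.1329 10.7344 18.1329] v=[-1.0938 2.1876 -1.0938]
Step 5: x=[5.5098 11.9806 17.5098] v=[-2.4923 4.9846 -2.4923]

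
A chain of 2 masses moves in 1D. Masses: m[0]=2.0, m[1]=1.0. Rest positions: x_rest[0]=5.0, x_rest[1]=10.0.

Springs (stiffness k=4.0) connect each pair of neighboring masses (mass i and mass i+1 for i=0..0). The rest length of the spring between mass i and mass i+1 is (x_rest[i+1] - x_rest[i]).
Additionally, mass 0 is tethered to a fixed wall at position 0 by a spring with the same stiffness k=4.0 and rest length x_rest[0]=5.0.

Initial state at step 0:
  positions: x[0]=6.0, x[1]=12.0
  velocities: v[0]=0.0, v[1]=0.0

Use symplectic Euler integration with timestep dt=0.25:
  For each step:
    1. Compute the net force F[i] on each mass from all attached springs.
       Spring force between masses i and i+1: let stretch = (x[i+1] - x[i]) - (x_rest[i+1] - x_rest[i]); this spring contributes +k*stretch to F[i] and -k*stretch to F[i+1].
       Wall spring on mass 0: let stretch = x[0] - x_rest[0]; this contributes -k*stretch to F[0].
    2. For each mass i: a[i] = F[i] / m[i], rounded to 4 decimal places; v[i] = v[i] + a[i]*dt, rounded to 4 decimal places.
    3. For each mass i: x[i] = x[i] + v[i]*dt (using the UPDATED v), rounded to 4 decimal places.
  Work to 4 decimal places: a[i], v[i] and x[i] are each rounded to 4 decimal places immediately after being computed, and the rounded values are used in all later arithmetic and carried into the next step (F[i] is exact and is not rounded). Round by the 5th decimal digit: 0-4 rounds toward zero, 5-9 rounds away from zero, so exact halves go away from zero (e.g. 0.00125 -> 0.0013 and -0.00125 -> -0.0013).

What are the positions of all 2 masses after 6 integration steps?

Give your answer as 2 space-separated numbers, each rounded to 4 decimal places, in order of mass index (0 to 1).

Answer: 4.8483 9.5519

Derivation:
Step 0: x=[6.0000 12.0000] v=[0.0000 0.0000]
Step 1: x=[6.0000 11.7500] v=[0.0000 -1.0000]
Step 2: x=[5.9688 11.3125] v=[-0.1250 -1.7500]
Step 3: x=[5.8594 10.7891] v=[-0.4376 -2.0937]
Step 4: x=[5.6338 10.2833] v=[-0.9025 -2.0234]
Step 5: x=[5.2851 9.8651] v=[-1.3947 -1.6729]
Step 6: x=[4.8483 9.5519] v=[-1.7473 -1.2529]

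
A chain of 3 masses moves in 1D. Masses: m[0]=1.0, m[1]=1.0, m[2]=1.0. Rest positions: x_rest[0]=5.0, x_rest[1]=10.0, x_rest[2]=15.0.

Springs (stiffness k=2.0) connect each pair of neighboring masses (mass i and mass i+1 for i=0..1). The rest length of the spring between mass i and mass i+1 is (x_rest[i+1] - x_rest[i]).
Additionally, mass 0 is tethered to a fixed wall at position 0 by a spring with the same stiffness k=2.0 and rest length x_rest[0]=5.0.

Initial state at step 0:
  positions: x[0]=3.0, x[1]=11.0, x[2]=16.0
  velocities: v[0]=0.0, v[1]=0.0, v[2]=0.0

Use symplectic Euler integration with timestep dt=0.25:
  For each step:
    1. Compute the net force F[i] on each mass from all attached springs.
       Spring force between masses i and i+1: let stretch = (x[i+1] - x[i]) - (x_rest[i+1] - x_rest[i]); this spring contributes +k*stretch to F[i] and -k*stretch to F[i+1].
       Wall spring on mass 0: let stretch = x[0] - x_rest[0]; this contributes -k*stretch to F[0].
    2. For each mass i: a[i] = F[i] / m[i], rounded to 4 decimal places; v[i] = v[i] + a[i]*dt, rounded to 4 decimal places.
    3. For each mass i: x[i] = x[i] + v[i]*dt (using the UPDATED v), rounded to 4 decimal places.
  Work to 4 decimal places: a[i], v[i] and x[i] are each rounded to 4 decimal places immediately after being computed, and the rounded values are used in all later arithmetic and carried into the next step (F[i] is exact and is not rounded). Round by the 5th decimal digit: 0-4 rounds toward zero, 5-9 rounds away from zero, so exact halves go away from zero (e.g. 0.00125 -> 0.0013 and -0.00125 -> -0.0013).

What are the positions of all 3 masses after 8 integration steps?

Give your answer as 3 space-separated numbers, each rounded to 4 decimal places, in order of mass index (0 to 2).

Step 0: x=[3.0000 11.0000 16.0000] v=[0.0000 0.0000 0.0000]
Step 1: x=[3.6250 10.6250 16.0000] v=[2.5000 -1.5000 0.0000]
Step 2: x=[4.6719 10.0469 15.9531] v=[4.1875 -2.3125 -0.1875]
Step 3: x=[5.8067 9.5352 15.7930] v=[4.5391 -2.0469 -0.6406]
Step 4: x=[6.6817 9.3396 15.4756] v=[3.5000 -0.7823 -1.2695]
Step 5: x=[7.0537 9.5788 15.0162] v=[1.4881 0.9568 -1.8375]
Step 6: x=[6.8597 10.1821 14.5022] v=[-0.7762 2.4130 -2.0562]
Step 7: x=[6.2235 10.9101 14.0731] v=[-2.5449 2.9119 -1.7163]
Step 8: x=[5.3952 11.4476 13.8737] v=[-3.3134 2.1501 -0.7978]

Answer: 5.3952 11.4476 13.8737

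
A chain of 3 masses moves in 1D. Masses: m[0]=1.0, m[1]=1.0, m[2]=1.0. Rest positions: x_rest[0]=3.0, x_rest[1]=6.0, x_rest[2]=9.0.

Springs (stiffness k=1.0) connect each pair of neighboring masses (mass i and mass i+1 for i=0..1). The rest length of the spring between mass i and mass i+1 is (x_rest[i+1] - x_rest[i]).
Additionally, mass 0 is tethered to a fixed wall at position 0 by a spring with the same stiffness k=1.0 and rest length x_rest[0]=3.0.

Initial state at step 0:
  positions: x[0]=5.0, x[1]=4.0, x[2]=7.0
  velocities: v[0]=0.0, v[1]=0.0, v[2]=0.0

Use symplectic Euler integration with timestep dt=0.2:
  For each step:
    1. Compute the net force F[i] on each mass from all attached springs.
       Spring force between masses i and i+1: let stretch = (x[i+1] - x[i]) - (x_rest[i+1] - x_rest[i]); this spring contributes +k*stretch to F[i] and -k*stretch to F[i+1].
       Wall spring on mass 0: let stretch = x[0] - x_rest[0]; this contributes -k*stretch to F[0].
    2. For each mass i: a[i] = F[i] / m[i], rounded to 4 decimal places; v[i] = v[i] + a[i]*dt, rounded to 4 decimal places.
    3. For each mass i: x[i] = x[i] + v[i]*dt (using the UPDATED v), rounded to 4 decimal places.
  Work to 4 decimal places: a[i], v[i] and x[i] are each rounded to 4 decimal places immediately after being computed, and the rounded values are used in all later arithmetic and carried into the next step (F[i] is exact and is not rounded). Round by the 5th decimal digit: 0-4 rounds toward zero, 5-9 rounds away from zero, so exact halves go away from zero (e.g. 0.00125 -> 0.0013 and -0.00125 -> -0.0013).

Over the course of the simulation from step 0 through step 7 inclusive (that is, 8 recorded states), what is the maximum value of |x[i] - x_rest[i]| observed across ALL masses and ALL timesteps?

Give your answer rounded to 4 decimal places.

Step 0: x=[5.0000 4.0000 7.0000] v=[0.0000 0.0000 0.0000]
Step 1: x=[4.7600 4.1600 7.0000] v=[-1.2000 0.8000 0.0000]
Step 2: x=[4.3056 4.4576 7.0064] v=[-2.2720 1.4880 0.0320]
Step 3: x=[3.6851 4.8511 7.0308] v=[-3.1027 1.9674 0.1222]
Step 4: x=[2.9638 5.2851 7.0881] v=[-3.6065 2.1701 0.2863]
Step 5: x=[2.2168 5.6984 7.1932] v=[-3.7350 2.0664 0.5257]
Step 6: x=[1.5204 6.0322 7.3585] v=[-3.4820 1.6690 0.8267]
Step 7: x=[0.9437 6.2386 7.5908] v=[-2.8837 1.0319 1.1614]
Max displacement = 2.0563

Answer: 2.0563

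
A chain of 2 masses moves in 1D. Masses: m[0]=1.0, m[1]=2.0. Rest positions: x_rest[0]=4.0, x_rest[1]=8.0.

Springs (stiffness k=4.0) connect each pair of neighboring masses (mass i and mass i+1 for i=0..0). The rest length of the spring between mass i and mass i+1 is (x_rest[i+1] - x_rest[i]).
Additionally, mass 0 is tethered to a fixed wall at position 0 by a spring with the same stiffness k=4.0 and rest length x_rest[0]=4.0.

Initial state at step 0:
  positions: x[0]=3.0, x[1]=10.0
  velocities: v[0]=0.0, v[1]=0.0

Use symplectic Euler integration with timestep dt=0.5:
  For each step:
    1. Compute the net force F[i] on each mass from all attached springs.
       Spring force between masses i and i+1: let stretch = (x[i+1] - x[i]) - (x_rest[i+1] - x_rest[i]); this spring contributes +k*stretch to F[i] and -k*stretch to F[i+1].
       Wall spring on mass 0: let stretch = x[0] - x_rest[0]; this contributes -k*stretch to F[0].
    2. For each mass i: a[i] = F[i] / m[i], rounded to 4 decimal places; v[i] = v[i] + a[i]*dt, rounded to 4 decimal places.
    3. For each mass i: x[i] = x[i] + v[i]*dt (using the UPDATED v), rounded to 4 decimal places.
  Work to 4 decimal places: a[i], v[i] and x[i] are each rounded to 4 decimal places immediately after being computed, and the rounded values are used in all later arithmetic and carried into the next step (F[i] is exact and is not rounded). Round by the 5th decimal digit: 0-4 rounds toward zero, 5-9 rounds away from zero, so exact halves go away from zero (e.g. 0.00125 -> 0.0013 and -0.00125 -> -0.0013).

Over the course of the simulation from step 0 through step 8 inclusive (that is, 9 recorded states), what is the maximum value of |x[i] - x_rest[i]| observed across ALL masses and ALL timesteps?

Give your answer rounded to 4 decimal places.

Answer: 3.4843

Derivation:
Step 0: x=[3.0000 10.0000] v=[0.0000 0.0000]
Step 1: x=[7.0000 8.5000] v=[8.0000 -3.0000]
Step 2: x=[5.5000 8.2500] v=[-3.0000 -0.5000]
Step 3: x=[1.2500 8.6250] v=[-8.5000 0.7500]
Step 4: x=[3.1250 7.3125] v=[3.7500 -2.6250]
Step 5: x=[6.0625 5.9063] v=[5.8750 -2.8125]
Step 6: x=[2.7813 6.5782] v=[-6.5624 1.3437]
Step 7: x=[0.5157 7.3516] v=[-4.5312 1.5468]
Step 8: x=[4.5703 6.7071] v=[8.1092 -1.2891]
Max displacement = 3.4843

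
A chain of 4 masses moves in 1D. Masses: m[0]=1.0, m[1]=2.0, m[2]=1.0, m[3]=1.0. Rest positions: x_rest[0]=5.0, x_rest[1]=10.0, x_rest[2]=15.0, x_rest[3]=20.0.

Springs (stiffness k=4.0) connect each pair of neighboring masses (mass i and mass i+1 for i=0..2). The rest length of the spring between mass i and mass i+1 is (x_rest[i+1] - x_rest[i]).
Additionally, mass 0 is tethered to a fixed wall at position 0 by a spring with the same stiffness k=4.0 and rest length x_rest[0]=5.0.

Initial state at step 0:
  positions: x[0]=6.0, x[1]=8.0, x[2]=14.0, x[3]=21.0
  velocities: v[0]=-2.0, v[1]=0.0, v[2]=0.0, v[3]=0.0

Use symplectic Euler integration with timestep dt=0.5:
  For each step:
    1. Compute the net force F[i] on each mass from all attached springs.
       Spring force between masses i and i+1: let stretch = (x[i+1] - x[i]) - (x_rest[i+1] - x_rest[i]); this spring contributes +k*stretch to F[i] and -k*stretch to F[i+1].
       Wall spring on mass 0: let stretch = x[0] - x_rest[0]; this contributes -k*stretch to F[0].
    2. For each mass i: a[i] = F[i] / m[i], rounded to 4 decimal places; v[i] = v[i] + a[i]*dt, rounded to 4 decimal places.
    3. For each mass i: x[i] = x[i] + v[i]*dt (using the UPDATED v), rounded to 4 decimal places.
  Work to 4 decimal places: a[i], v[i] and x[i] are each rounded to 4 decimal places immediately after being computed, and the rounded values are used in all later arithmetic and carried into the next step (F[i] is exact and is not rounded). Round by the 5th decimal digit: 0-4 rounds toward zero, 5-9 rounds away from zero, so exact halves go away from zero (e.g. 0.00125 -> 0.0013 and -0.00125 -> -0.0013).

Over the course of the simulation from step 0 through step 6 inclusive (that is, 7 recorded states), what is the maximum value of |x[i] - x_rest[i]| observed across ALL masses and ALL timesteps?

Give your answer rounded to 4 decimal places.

Answer: 4.0000

Derivation:
Step 0: x=[6.0000 8.0000 14.0000 21.0000] v=[-2.0000 0.0000 0.0000 0.0000]
Step 1: x=[1.0000 10.0000 15.0000 19.0000] v=[-10.0000 4.0000 2.0000 -4.0000]
Step 2: x=[4.0000 10.0000 15.0000 18.0000] v=[6.0000 0.0000 0.0000 -2.0000]
Step 3: x=[9.0000 9.5000 13.0000 19.0000] v=[10.0000 -1.0000 -4.0000 2.0000]
Step 4: x=[5.5000 10.5000 13.5000 19.0000] v=[-7.0000 2.0000 1.0000 0.0000]
Step 5: x=[1.5000 10.5000 16.5000 18.5000] v=[-8.0000 0.0000 6.0000 -1.0000]
Step 6: x=[5.0000 9.0000 15.5000 21.0000] v=[7.0000 -3.0000 -2.0000 5.0000]
Max displacement = 4.0000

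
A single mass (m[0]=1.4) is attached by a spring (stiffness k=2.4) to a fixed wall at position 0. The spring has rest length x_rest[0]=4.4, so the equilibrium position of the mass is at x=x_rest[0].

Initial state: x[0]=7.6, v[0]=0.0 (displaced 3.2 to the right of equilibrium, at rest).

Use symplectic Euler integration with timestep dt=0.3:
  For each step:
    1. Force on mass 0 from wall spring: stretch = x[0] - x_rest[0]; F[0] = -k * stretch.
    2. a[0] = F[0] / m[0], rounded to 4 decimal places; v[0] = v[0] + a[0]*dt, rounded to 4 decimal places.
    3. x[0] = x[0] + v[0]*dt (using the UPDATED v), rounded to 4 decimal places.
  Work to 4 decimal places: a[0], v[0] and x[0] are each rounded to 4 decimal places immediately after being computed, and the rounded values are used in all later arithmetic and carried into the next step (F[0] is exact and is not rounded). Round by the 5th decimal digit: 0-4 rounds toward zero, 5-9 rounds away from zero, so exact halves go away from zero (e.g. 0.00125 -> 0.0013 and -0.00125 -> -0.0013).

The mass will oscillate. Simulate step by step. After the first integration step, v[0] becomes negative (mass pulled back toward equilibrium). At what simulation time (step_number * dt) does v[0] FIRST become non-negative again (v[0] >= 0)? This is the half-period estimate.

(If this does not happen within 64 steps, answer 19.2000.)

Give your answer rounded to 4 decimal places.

Step 0: x=[7.6000] v=[0.0000]
Step 1: x=[7.1063] v=[-1.6457]
Step 2: x=[6.1951] v=[-3.0375]
Step 3: x=[5.0069] v=[-3.9607]
Step 4: x=[3.7251] v=[-4.2728]
Step 5: x=[2.5474] v=[-3.9257]
Step 6: x=[1.6555] v=[-2.9729]
Step 7: x=[1.1871] v=[-1.5614]
Step 8: x=[1.2144] v=[0.0909]
First v>=0 after going negative at step 8, time=2.4000

Answer: 2.4000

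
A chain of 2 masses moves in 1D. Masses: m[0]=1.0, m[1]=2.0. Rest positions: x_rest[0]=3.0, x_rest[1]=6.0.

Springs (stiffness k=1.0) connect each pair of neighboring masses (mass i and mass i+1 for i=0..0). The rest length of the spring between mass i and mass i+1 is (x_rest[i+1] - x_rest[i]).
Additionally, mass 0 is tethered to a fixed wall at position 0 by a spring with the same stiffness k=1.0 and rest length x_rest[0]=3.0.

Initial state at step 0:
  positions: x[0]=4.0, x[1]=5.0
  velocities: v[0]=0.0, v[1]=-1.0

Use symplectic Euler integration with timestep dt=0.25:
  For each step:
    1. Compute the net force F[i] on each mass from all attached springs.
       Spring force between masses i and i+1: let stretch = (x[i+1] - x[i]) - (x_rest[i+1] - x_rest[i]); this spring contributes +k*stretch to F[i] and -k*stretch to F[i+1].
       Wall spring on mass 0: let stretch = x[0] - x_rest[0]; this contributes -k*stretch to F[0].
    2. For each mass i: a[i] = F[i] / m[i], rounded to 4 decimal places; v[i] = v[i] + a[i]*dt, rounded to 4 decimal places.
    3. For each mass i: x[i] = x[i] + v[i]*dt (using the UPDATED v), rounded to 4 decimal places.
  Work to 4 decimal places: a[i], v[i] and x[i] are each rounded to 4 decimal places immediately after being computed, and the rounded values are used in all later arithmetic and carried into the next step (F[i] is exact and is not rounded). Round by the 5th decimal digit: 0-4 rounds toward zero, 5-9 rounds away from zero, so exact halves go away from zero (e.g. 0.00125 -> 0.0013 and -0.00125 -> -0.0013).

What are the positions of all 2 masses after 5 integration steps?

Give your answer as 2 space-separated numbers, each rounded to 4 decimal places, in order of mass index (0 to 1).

Answer: 1.7762 4.5851

Derivation:
Step 0: x=[4.0000 5.0000] v=[0.0000 -1.0000]
Step 1: x=[3.8125 4.8125] v=[-0.7500 -0.7500]
Step 2: x=[3.4492 4.6875] v=[-1.4531 -0.5000]
Step 3: x=[2.9478 4.6176] v=[-2.0058 -0.2798]
Step 4: x=[2.3665 4.5892] v=[-2.3253 -0.1135]
Step 5: x=[1.7762 4.5851] v=[-2.3613 -0.0163]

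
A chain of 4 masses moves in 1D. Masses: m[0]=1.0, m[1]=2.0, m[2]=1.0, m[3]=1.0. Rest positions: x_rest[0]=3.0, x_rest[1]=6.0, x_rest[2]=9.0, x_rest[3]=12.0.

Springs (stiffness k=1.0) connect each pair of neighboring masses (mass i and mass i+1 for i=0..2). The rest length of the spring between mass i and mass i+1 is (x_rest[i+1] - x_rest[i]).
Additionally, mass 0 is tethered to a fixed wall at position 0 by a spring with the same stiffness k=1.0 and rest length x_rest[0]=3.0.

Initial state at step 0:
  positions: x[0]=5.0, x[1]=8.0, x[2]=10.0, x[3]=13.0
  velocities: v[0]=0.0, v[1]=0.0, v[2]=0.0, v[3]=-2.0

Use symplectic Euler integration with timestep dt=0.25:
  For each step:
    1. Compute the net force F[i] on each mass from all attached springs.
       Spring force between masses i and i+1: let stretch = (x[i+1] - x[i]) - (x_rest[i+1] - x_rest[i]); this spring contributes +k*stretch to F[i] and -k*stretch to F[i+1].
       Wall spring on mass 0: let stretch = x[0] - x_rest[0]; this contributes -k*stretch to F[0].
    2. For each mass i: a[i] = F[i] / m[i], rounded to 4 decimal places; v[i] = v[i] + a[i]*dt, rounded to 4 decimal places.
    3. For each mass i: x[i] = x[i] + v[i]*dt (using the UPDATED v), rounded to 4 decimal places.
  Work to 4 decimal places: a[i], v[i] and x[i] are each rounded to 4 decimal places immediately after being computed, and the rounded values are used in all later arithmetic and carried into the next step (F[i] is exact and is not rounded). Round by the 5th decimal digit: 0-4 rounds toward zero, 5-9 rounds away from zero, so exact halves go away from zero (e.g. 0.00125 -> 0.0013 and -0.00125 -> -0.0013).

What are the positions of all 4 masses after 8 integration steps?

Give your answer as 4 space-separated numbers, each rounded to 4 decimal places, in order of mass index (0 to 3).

Answer: 2.6676 6.7484 9.3197 11.3118

Derivation:
Step 0: x=[5.0000 8.0000 10.0000 13.0000] v=[0.0000 0.0000 0.0000 -2.0000]
Step 1: x=[4.8750 7.9688 10.0625 12.5000] v=[-0.5000 -0.1250 0.2500 -2.0000]
Step 2: x=[4.6387 7.9063 10.1465 12.0352] v=[-0.9453 -0.2500 0.3360 -1.8594]
Step 3: x=[4.3167 7.8117 10.2085 11.6398] v=[-1.2881 -0.3784 0.2481 -1.5816]
Step 4: x=[3.9433 7.6828 10.2102 11.3425] v=[-1.4935 -0.5157 0.0067 -1.1894]
Step 5: x=[3.5572 7.5160 10.1247 11.1619] v=[-1.5445 -0.6672 -0.3421 -0.7225]
Step 6: x=[3.1962 7.3070 9.9410 11.1040] v=[-1.4441 -0.8360 -0.7350 -0.2318]
Step 7: x=[2.8923 7.0519 9.6653 11.1609] v=[-1.2155 -1.0206 -1.1028 0.2275]
Step 8: x=[2.6676 6.7484 9.3197 11.3118] v=[-0.8987 -1.2139 -1.3823 0.6036]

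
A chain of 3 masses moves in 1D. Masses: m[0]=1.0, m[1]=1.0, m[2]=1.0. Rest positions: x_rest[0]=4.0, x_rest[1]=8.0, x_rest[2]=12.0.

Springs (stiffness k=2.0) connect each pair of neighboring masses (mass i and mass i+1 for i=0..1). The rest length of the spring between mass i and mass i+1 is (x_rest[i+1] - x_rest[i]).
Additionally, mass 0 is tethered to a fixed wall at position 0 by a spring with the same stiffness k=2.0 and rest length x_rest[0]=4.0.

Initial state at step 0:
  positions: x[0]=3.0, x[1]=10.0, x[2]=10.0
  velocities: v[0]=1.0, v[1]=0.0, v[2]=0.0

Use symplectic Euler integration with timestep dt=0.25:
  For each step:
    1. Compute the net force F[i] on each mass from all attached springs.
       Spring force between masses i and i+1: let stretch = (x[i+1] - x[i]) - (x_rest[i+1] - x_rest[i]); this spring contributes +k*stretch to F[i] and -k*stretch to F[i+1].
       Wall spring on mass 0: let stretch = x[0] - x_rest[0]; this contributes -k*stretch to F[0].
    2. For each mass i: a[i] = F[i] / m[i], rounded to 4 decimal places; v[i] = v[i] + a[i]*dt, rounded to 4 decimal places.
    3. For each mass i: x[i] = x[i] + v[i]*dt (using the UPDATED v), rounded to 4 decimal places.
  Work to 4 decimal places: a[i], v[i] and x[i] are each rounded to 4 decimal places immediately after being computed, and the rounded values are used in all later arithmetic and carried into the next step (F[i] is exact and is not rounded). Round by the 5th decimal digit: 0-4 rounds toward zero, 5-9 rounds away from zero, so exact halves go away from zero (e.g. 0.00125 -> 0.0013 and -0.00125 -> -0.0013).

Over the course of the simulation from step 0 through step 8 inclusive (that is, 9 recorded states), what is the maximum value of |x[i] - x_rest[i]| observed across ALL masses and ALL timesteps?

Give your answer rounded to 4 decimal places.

Answer: 2.2703

Derivation:
Step 0: x=[3.0000 10.0000 10.0000] v=[1.0000 0.0000 0.0000]
Step 1: x=[3.7500 9.1250 10.5000] v=[3.0000 -3.5000 2.0000]
Step 2: x=[4.7031 7.7500 11.3281] v=[3.8125 -5.5000 3.3125]
Step 3: x=[5.4492 6.4414 12.2090] v=[2.9844 -5.2344 3.5235]
Step 4: x=[5.6382 5.7297 12.8689] v=[0.7559 -2.8467 2.6397]
Step 5: x=[5.1338 5.8990 13.1364] v=[-2.0175 0.6772 1.0701]
Step 6: x=[4.0834 6.8773 12.9993] v=[-4.2018 3.9133 -0.5486]
Step 7: x=[2.8718 8.2717 12.5969] v=[-4.8466 5.5774 -1.6096]
Step 8: x=[1.9762 9.5317 12.1539] v=[-3.5826 5.0401 -1.7722]
Max displacement = 2.2703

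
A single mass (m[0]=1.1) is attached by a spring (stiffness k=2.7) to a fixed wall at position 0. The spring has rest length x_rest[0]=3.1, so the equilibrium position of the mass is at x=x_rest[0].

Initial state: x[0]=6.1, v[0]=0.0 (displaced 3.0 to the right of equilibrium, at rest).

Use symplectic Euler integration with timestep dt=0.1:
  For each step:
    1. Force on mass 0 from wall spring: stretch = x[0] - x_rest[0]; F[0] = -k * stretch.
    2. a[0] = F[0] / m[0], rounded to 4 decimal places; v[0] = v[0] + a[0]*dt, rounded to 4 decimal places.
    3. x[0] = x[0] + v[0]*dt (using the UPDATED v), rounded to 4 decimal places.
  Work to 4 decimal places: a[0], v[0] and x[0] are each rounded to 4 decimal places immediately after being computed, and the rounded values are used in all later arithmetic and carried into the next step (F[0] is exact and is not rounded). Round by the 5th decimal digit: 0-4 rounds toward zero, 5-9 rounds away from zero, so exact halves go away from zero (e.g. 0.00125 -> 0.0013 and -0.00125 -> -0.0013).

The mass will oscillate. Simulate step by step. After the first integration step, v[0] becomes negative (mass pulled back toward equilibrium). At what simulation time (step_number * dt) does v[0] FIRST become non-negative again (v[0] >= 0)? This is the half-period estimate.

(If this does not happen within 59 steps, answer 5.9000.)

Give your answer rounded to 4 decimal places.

Step 0: x=[6.1000] v=[0.0000]
Step 1: x=[6.0264] v=[-0.7364]
Step 2: x=[5.8809] v=[-1.4547]
Step 3: x=[5.6672] v=[-2.1373]
Step 4: x=[5.3905] v=[-2.7674]
Step 5: x=[5.0575] v=[-3.3296]
Step 6: x=[4.6765] v=[-3.8101]
Step 7: x=[4.2568] v=[-4.1971]
Step 8: x=[3.8087] v=[-4.4810]
Step 9: x=[3.3432] v=[-4.6550]
Step 10: x=[2.8717] v=[-4.7147]
Step 11: x=[2.4058] v=[-4.6587]
Step 12: x=[1.9570] v=[-4.4883]
Step 13: x=[1.5362] v=[-4.2078]
Step 14: x=[1.1538] v=[-3.8240]
Step 15: x=[0.8192] v=[-3.3463]
Step 16: x=[0.5406] v=[-2.7865]
Step 17: x=[0.3248] v=[-2.1583]
Step 18: x=[0.1771] v=[-1.4771]
Step 19: x=[0.1011] v=[-0.7597]
Step 20: x=[0.0987] v=[-0.0236]
Step 21: x=[0.1700] v=[0.7131]
First v>=0 after going negative at step 21, time=2.1000

Answer: 2.1000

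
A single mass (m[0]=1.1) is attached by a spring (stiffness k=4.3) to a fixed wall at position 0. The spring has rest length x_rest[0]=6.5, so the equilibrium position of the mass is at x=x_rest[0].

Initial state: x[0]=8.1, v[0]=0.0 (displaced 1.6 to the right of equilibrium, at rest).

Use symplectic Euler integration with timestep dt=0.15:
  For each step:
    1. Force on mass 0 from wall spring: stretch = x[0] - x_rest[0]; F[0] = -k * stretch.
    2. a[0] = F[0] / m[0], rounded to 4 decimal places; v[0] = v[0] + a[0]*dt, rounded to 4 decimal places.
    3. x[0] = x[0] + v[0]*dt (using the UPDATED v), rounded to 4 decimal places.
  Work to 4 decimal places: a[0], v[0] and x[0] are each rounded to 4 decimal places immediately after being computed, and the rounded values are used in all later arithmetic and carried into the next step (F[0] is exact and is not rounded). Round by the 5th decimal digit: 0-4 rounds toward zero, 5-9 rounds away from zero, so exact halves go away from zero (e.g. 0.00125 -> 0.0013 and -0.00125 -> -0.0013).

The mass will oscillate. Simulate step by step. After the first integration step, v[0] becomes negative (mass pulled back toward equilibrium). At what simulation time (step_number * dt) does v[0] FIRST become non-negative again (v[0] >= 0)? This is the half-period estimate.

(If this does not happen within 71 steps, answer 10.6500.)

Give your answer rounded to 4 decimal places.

Answer: 1.6500

Derivation:
Step 0: x=[8.1000] v=[0.0000]
Step 1: x=[7.9593] v=[-0.9382]
Step 2: x=[7.6902] v=[-1.7939]
Step 3: x=[7.3164] v=[-2.4918]
Step 4: x=[6.8708] v=[-2.9705]
Step 5: x=[6.3926] v=[-3.1879]
Step 6: x=[5.9239] v=[-3.1249]
Step 7: x=[5.5058] v=[-2.7871]
Step 8: x=[5.1752] v=[-2.2041]
Step 9: x=[4.9611] v=[-1.4273]
Step 10: x=[4.8824] v=[-0.5249]
Step 11: x=[4.9459] v=[0.4236]
First v>=0 after going negative at step 11, time=1.6500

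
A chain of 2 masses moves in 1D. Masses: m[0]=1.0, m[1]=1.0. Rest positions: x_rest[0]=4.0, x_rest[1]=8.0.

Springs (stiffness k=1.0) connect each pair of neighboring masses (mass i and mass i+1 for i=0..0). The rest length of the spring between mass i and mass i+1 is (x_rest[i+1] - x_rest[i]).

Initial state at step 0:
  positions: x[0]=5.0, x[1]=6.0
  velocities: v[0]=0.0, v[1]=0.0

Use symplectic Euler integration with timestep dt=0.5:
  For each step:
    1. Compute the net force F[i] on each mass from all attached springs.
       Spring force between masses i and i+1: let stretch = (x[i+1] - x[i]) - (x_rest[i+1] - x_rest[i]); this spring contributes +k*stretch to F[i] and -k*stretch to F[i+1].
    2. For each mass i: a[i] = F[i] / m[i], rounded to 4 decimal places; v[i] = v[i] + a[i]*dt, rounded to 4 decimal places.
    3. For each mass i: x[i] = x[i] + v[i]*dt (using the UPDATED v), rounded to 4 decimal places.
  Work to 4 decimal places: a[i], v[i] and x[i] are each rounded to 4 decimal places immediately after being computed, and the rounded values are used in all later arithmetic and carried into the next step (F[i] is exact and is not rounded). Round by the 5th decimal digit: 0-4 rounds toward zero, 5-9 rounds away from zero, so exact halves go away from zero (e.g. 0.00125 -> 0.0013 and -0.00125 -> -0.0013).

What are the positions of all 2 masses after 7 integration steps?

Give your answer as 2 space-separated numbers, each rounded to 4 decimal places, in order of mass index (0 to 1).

Step 0: x=[5.0000 6.0000] v=[0.0000 0.0000]
Step 1: x=[4.2500 6.7500] v=[-1.5000 1.5000]
Step 2: x=[3.1250 7.8750] v=[-2.2500 2.2500]
Step 3: x=[2.1875 8.8125] v=[-1.8750 1.8750]
Step 4: x=[1.9063 9.0938] v=[-0.5625 0.5625]
Step 5: x=[2.4220 8.5782] v=[1.0313 -1.0313]
Step 6: x=[3.4767 7.5235] v=[2.1094 -2.1094]
Step 7: x=[4.5431 6.4571] v=[2.1328 -2.1328]

Answer: 4.5431 6.4571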